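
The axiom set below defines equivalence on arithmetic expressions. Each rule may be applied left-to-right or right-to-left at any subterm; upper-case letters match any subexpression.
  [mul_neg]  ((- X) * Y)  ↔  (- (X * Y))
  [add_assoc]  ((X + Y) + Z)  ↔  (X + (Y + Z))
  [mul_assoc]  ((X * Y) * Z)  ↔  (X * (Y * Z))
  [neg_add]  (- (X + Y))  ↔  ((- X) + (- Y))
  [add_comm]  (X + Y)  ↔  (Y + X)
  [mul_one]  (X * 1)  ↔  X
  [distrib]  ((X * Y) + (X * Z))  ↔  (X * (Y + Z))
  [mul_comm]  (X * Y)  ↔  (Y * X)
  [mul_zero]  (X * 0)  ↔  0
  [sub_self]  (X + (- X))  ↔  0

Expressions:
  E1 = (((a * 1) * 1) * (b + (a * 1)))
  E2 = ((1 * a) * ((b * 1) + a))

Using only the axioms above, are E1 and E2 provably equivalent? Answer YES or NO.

1. [mul_one →] (a * 1)  →  a;  E1 = ((a * 1) * (b + (a * 1)))
2. [mul_one →] (a * 1)  →  a;  E1 = (a * (b + (a * 1)))
3. [mul_one →] (a * 1)  →  a;  E1 = (a * (b + a))
4. [mul_one ←] a  →  (a * 1);  E1 = ((a * 1) * (b + a))
5. [mul_one ←] b  →  (b * 1);  E1 = ((a * 1) * ((b * 1) + a))
6. [mul_comm →] (a * 1)  →  (1 * a);  this is E2

YES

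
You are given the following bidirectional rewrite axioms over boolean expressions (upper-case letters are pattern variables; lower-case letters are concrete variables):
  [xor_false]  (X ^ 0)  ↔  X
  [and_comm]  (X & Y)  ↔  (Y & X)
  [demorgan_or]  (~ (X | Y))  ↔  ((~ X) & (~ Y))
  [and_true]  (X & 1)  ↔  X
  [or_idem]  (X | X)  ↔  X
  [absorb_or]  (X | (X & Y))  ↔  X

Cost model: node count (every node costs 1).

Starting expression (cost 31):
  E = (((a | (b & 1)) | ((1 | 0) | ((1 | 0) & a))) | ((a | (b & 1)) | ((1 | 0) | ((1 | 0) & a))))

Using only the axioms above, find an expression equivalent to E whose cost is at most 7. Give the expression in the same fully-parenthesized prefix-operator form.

step 1: or_idem (→) rewrites (((a | (b & 1)) | ((1 | 0) | ((1 | 0) & a))) | ((a | (b & 1)) | ((1 | 0) | ((1 | 0) & a)))) into ((a | (b & 1)) | ((1 | 0) | ((1 | 0) & a)))
step 2: and_true (→) rewrites (b & 1) into b, now ((a | b) | ((1 | 0) | ((1 | 0) & a)))
step 3: absorb_or (→) rewrites ((1 | 0) | ((1 | 0) & a)) into (1 | 0), reaching cost 7 (bound 7)

((a | b) | (1 | 0))   [cost 7]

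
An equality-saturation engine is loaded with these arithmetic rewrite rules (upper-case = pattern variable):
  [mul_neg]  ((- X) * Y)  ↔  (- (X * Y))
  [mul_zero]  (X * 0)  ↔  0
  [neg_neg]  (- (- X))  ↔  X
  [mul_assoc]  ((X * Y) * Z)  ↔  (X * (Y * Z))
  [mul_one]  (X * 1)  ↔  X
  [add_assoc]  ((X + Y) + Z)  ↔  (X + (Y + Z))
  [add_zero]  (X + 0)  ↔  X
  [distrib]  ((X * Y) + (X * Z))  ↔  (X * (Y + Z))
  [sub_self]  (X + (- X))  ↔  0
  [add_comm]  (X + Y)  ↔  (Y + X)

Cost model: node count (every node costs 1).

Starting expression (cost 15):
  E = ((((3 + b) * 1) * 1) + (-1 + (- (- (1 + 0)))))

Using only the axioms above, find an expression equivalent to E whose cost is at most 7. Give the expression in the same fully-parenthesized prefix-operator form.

(1) (- (- (1 + 0)))  =[neg_neg →]=  (1 + 0)    ⊢ ((((3 + b) * 1) * 1) + (-1 + (1 + 0)))
(2) (((3 + b) * 1) * 1)  =[mul_one →]=  ((3 + b) * 1)    ⊢ (((3 + b) * 1) + (-1 + (1 + 0)))
(3) ((3 + b) * 1)  =[mul_one →]=  (3 + b)    ⊢ ((3 + b) + (-1 + (1 + 0)))
(4) (1 + 0)  =[add_zero →]=  1    ⊢ cost 7, within 7

((3 + b) + (-1 + 1))   [cost 7]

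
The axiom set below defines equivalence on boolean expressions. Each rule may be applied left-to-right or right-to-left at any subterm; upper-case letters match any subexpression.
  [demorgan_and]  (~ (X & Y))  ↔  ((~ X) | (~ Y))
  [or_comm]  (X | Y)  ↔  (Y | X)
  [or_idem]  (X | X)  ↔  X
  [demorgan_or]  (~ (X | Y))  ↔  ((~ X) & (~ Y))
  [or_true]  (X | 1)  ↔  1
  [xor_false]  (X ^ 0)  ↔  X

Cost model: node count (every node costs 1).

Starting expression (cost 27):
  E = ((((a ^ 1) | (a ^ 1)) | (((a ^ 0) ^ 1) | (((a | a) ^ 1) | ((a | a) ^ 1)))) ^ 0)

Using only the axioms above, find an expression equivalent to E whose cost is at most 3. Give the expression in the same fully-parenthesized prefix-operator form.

(a ^ 1)   [cost 3]

(1) (((a | a) ^ 1) | ((a | a) ^ 1))  =[or_idem →]=  ((a | a) ^ 1)    ⊢ ((((a ^ 1) | (a ^ 1)) | (((a ^ 0) ^ 1) | ((a | a) ^ 1))) ^ 0)
(2) (a ^ 0)  =[xor_false →]=  a    ⊢ ((((a ^ 1) | (a ^ 1)) | ((a ^ 1) | ((a | a) ^ 1))) ^ 0)
(3) (a | a)  =[or_idem →]=  a    ⊢ ((((a ^ 1) | (a ^ 1)) | ((a ^ 1) | (a ^ 1))) ^ 0)
(4) (((a ^ 1) | (a ^ 1)) | ((a ^ 1) | (a ^ 1)))  =[or_idem →]=  ((a ^ 1) | (a ^ 1))    ⊢ (((a ^ 1) | (a ^ 1)) ^ 0)
(5) ((a ^ 1) | (a ^ 1))  =[or_idem →]=  (a ^ 1)    ⊢ ((a ^ 1) ^ 0)
(6) ((a ^ 1) ^ 0)  =[xor_false →]=  (a ^ 1)    ⊢ cost 3, within 3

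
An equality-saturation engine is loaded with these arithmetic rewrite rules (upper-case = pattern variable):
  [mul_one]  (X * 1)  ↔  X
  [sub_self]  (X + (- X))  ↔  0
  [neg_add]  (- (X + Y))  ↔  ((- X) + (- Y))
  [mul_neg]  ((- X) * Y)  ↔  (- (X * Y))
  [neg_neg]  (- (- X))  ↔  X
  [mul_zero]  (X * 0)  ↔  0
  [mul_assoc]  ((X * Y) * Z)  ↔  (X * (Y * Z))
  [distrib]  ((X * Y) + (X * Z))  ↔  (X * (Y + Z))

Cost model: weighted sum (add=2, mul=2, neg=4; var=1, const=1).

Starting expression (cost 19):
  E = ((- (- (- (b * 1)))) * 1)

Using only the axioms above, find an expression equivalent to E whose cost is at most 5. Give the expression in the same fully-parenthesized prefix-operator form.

(- b)   [cost 5]

1. [neg_neg →] (- (- (b * 1)))  →  (b * 1);  E = ((- (b * 1)) * 1)
2. [mul_one →] (b * 1)  →  b;  E = ((- b) * 1)
3. [mul_one →] ((- b) * 1)  →  (- b);  cost 5 ≤ 5, done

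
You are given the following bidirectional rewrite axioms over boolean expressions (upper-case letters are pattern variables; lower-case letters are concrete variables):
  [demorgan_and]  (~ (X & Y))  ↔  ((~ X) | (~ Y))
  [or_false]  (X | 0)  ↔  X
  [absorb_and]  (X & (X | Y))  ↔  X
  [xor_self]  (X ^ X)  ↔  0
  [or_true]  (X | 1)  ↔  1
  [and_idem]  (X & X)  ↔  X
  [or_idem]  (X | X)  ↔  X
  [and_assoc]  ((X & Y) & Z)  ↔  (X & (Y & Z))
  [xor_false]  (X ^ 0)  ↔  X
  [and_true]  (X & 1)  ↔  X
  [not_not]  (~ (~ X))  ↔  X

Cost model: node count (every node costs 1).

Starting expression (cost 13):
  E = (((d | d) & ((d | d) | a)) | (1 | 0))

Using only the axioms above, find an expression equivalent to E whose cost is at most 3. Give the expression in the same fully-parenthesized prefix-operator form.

step 1: absorb_and (→) rewrites ((d | d) & ((d | d) | a)) into (d | d), now ((d | d) | (1 | 0))
step 2: or_false (→) rewrites (1 | 0) into 1, now ((d | d) | 1)
step 3: or_idem (→) rewrites (d | d) into d, reaching cost 3 (bound 3)

(d | 1)   [cost 3]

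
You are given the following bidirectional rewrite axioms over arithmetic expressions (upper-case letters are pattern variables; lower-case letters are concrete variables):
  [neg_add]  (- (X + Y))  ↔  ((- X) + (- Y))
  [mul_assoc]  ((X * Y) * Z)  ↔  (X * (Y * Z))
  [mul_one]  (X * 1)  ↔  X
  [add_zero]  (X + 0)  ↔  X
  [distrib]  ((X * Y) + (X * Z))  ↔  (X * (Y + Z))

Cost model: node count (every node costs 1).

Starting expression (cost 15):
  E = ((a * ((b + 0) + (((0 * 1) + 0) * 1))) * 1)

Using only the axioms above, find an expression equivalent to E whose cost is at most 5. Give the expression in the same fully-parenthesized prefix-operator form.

(1) ((a * ((b + 0) + (((0 * 1) + 0) * 1))) * 1)  =[mul_one →]=  (a * ((b + 0) + (((0 * 1) + 0) * 1)))
(2) (b + 0)  =[add_zero →]=  b    ⊢ (a * (b + (((0 * 1) + 0) * 1)))
(3) (0 * 1)  =[mul_one →]=  0    ⊢ (a * (b + ((0 + 0) * 1)))
(4) ((0 + 0) * 1)  =[mul_one →]=  (0 + 0)    ⊢ (a * (b + (0 + 0)))
(5) (0 + 0)  =[add_zero →]=  0    ⊢ cost 5, within 5

(a * (b + 0))   [cost 5]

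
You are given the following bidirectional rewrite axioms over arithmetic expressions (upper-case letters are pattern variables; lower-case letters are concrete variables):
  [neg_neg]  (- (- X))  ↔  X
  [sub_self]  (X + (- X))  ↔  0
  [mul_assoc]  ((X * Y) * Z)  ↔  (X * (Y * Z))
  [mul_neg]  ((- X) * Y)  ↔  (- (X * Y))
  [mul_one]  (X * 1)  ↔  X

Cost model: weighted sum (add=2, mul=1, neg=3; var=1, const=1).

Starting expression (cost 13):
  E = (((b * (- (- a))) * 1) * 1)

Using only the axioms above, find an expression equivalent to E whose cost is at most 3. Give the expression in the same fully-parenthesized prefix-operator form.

1. [mul_one →] ((b * (- (- a))) * 1)  →  (b * (- (- a)));  E = ((b * (- (- a))) * 1)
2. [neg_neg →] (- (- a))  →  a;  E = ((b * a) * 1)
3. [mul_one →] ((b * a) * 1)  →  (b * a);  cost 3 ≤ 3, done

(b * a)   [cost 3]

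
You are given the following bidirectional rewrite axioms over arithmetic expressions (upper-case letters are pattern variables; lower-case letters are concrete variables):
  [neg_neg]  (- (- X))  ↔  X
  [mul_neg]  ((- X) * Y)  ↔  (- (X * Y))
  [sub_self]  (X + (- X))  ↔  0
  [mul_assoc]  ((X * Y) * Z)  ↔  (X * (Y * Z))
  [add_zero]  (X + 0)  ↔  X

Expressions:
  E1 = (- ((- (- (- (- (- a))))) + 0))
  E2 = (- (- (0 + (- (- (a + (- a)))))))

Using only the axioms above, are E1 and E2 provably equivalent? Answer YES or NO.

Every axiom is a valid identity, so a rewrite proof would force E1 and E2 to agree under every assignment.
At a=1: E1 = 1 but E2 = 0; they differ, so no derivation exists.

NO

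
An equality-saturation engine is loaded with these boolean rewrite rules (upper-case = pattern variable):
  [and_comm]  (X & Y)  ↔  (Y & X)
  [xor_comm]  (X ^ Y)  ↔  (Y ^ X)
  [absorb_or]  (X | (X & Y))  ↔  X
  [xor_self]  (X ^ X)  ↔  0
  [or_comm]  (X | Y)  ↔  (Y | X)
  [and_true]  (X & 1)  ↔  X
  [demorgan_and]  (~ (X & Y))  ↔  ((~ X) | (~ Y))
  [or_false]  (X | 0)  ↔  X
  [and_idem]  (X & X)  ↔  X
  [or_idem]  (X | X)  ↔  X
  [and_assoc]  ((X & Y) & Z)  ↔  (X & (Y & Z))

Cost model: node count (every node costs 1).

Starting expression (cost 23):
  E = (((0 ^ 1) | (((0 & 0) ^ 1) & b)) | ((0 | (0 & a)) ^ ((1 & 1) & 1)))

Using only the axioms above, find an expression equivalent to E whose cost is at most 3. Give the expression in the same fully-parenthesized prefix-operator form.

1. [and_idem →] (0 & 0)  →  0;  E = (((0 ^ 1) | ((0 ^ 1) & b)) | ((0 | (0 & a)) ^ ((1 & 1) & 1)))
2. [absorb_or →] ((0 ^ 1) | ((0 ^ 1) & b))  →  (0 ^ 1);  E = ((0 ^ 1) | ((0 | (0 & a)) ^ ((1 & 1) & 1)))
3. [absorb_or →] (0 | (0 & a))  →  0;  E = ((0 ^ 1) | (0 ^ ((1 & 1) & 1)))
4. [and_assoc →] ((1 & 1) & 1)  →  (1 & (1 & 1));  E = ((0 ^ 1) | (0 ^ (1 & (1 & 1))))
5. [and_idem →] (1 & 1)  →  1;  E = ((0 ^ 1) | (0 ^ (1 & 1)))
6. [and_idem →] (1 & 1)  →  1;  E = ((0 ^ 1) | (0 ^ 1))
7. [or_idem →] ((0 ^ 1) | (0 ^ 1))  →  (0 ^ 1);  cost 3 ≤ 3, done

(0 ^ 1)   [cost 3]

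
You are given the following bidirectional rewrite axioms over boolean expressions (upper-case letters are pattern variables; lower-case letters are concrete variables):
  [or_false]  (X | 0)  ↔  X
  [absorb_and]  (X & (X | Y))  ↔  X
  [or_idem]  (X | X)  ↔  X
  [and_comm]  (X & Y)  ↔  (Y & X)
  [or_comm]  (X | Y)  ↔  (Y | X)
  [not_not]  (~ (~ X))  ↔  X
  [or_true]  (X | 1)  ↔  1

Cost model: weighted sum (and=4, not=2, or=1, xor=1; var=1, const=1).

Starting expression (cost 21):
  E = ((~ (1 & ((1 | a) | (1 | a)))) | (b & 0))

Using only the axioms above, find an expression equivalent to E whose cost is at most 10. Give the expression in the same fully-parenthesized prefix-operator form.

(1) (b & 0)  =[and_comm →]=  (0 & b)    ⊢ ((~ (1 & ((1 | a) | (1 | a)))) | (0 & b))
(2) ((1 | a) | (1 | a))  =[or_idem →]=  (1 | a)    ⊢ ((~ (1 & (1 | a))) | (0 & b))
(3) (1 & (1 | a))  =[absorb_and →]=  1    ⊢ cost 10, within 10

((~ 1) | (0 & b))   [cost 10]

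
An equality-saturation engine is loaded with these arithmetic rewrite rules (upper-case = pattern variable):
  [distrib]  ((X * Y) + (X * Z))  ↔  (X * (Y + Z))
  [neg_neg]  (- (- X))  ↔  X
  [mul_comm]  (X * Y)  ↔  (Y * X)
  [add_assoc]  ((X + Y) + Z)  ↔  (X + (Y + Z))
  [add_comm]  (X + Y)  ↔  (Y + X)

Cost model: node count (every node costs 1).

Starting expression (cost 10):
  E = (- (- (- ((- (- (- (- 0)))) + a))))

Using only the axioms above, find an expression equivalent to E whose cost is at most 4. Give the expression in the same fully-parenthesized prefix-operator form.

(- (0 + a))   [cost 4]

step 1: neg_neg (→) rewrites (- (- (- (- 0)))) into (- (- 0)), now (- (- (- ((- (- 0)) + a))))
step 2: neg_neg (→) rewrites (- (- 0)) into 0, now (- (- (- (0 + a))))
step 3: neg_neg (→) rewrites (- (- (0 + a))) into (0 + a), reaching cost 4 (bound 4)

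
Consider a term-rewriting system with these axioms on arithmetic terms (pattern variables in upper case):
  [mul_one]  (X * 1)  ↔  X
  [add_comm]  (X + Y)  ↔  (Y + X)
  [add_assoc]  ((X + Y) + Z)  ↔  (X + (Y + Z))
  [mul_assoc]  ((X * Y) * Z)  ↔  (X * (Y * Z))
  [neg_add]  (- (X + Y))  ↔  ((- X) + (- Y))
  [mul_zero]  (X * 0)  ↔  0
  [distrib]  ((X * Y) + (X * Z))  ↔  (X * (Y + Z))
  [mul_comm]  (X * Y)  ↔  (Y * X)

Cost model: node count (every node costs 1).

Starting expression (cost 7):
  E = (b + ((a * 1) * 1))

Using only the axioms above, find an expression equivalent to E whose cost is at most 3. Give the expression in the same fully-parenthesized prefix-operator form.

step 1: mul_one (→) rewrites (a * 1) into a, now (b + (a * 1))
step 2: mul_one (→) rewrites (a * 1) into a, reaching cost 3 (bound 3)

(b + a)   [cost 3]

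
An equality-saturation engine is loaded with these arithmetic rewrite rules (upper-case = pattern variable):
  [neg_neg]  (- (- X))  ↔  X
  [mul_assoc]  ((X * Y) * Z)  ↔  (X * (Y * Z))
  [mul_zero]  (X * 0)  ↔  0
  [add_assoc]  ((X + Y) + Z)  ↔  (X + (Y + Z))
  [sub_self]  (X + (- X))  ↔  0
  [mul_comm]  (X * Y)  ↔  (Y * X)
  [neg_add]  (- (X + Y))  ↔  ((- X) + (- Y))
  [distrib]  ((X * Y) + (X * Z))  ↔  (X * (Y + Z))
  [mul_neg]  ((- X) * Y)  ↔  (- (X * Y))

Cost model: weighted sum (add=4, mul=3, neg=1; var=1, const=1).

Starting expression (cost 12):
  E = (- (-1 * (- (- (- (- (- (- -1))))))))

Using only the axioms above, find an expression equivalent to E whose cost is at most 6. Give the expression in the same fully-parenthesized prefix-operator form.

step 1: neg_neg (→) rewrites (- (- (- -1))) into (- -1), now (- (-1 * (- (- (- (- -1))))))
step 2: neg_neg (→) rewrites (- (- (- -1))) into (- -1), now (- (-1 * (- (- -1))))
step 3: neg_neg (→) rewrites (- (- -1)) into -1, reaching cost 6 (bound 6)

(- (-1 * -1))   [cost 6]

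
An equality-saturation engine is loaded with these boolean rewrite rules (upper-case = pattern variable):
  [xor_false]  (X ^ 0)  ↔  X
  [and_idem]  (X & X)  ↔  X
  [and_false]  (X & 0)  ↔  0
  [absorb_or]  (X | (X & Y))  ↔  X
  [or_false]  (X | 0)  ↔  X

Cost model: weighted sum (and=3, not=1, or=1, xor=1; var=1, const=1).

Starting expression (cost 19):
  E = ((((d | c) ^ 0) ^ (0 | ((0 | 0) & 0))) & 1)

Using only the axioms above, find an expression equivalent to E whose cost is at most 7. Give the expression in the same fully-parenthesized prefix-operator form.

((d | c) & 1)   [cost 7]

(1) (0 | 0)  =[or_false →]=  0    ⊢ ((((d | c) ^ 0) ^ (0 | (0 & 0))) & 1)
(2) ((d | c) ^ 0)  =[xor_false →]=  (d | c)    ⊢ (((d | c) ^ (0 | (0 & 0))) & 1)
(3) (0 & 0)  =[and_idem →]=  0    ⊢ (((d | c) ^ (0 | 0)) & 1)
(4) (0 | 0)  =[or_false →]=  0    ⊢ (((d | c) ^ 0) & 1)
(5) ((d | c) ^ 0)  =[xor_false →]=  (d | c)    ⊢ cost 7, within 7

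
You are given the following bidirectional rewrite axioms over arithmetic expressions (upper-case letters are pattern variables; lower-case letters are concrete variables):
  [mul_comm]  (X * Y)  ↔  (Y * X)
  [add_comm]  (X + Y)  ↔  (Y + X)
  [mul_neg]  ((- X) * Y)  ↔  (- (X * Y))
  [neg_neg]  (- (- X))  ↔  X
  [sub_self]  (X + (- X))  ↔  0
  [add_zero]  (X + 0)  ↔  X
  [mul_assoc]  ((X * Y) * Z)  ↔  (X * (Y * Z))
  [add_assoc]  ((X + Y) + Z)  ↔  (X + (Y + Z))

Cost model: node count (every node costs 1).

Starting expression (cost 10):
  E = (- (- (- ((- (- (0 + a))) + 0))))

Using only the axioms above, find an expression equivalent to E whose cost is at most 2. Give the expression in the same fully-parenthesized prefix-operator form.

step 1: neg_neg (→) rewrites (- (- (- ((- (- (0 + a))) + 0)))) into (- ((- (- (0 + a))) + 0))
step 2: add_zero (→) rewrites ((- (- (0 + a))) + 0) into (- (- (0 + a))), now (- (- (- (0 + a))))
step 3: add_comm (→) rewrites (0 + a) into (a + 0), now (- (- (- (a + 0))))
step 4: add_zero (→) rewrites (a + 0) into a, now (- (- (- a)))
step 5: neg_neg (→) rewrites (- (- (- a))) into (- a), reaching cost 2 (bound 2)

(- a)   [cost 2]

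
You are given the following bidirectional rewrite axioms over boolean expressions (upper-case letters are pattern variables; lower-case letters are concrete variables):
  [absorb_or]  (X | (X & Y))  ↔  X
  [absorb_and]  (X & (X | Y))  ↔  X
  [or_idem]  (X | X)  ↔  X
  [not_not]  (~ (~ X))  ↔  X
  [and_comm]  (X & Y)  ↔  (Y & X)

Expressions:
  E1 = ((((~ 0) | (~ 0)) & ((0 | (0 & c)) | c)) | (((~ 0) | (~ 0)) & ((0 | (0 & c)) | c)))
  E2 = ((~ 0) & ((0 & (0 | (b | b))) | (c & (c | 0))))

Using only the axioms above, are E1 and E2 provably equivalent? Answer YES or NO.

YES

(1) ((((~ 0) | (~ 0)) & ((0 | (0 & c)) | c)) | (((~ 0) | (~ 0)) & ((0 | (0 & c)) | c)))  =[or_idem →]=  (((~ 0) | (~ 0)) & ((0 | (0 & c)) | c))
(2) ((~ 0) | (~ 0))  =[or_idem →]=  (~ 0)    ⊢ ((~ 0) & ((0 | (0 & c)) | c))
(3) (0 | (0 & c))  =[absorb_or →]=  0    ⊢ ((~ 0) & (0 | c))
(4) c  =[absorb_and ←]=  (c & (c | 0))    ⊢ ((~ 0) & (0 | (c & (c | 0))))
(5) 0  =[absorb_and ←]=  (0 & (0 | b))    ⊢ ((~ 0) & ((0 & (0 | b)) | (c & (c | 0))))
(6) b  =[or_idem ←]=  (b | b)    ⊢ E2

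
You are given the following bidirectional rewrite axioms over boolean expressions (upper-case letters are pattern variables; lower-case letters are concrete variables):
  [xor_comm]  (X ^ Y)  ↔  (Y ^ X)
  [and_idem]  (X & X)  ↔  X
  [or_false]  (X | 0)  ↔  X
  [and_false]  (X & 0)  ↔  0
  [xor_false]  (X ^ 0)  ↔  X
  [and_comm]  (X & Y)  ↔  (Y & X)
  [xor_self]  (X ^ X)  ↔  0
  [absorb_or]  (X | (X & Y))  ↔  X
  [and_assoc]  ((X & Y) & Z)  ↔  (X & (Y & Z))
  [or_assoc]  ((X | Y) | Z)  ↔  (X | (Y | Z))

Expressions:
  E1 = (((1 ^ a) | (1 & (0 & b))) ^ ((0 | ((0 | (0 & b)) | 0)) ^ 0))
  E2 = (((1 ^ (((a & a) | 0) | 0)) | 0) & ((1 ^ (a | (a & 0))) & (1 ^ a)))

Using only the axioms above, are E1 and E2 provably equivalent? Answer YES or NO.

YES

(1) (0 | (0 & b))  =[absorb_or →]=  0    ⊢ (((1 ^ a) | (1 & (0 & b))) ^ ((0 | (0 | 0)) ^ 0))
(2) ((0 | (0 | 0)) ^ 0)  =[xor_false →]=  (0 | (0 | 0))    ⊢ (((1 ^ a) | (1 & (0 & b))) ^ (0 | (0 | 0)))
(3) (0 | 0)  =[or_false →]=  0    ⊢ (((1 ^ a) | (1 & (0 & b))) ^ (0 | 0))
(4) (0 & b)  =[and_comm →]=  (b & 0)    ⊢ (((1 ^ a) | (1 & (b & 0))) ^ (0 | 0))
(5) (0 | 0)  =[or_false →]=  0    ⊢ (((1 ^ a) | (1 & (b & 0))) ^ 0)
(6) (((1 ^ a) | (1 & (b & 0))) ^ 0)  =[xor_false →]=  ((1 ^ a) | (1 & (b & 0)))
(7) (b & 0)  =[and_false →]=  0    ⊢ ((1 ^ a) | (1 & 0))
(8) (1 & 0)  =[and_false →]=  0    ⊢ ((1 ^ a) | 0)
(9) ((1 ^ a) | 0)  =[or_false →]=  (1 ^ a)
(10) (1 ^ a)  =[and_idem ←]=  ((1 ^ a) & (1 ^ a))
(11) (1 ^ a)  =[or_false ←]=  ((1 ^ a) | 0)    ⊢ (((1 ^ a) | 0) & (1 ^ a))
(12) a  =[or_false ←]=  (a | 0)    ⊢ (((1 ^ (a | 0)) | 0) & (1 ^ a))
(13) (1 ^ a)  =[and_idem ←]=  ((1 ^ a) & (1 ^ a))    ⊢ (((1 ^ (a | 0)) | 0) & ((1 ^ a) & (1 ^ a)))
(14) a  =[and_idem ←]=  (a & a)    ⊢ (((1 ^ ((a & a) | 0)) | 0) & ((1 ^ a) & (1 ^ a)))
(15) a  =[absorb_or ←]=  (a | (a & 0))    ⊢ (((1 ^ ((a & a) | 0)) | 0) & ((1 ^ (a | (a & 0))) & (1 ^ a)))
(16) (a & a)  =[or_false ←]=  ((a & a) | 0)    ⊢ E2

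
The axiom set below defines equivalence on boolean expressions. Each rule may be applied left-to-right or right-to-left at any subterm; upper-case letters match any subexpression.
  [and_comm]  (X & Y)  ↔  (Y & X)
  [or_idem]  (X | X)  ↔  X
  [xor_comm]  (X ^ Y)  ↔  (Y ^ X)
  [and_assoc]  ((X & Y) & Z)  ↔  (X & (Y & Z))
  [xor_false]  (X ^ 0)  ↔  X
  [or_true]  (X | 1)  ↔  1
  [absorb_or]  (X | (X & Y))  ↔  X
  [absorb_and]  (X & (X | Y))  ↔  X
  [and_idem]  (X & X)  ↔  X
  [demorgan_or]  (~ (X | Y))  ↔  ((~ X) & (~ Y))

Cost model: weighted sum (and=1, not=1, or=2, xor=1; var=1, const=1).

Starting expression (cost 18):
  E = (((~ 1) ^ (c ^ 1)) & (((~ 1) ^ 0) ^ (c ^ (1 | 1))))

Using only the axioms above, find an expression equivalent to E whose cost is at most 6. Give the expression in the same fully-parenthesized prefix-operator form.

(1) ((~ 1) ^ 0)  =[xor_false →]=  (~ 1)    ⊢ (((~ 1) ^ (c ^ 1)) & ((~ 1) ^ (c ^ (1 | 1))))
(2) (1 | 1)  =[or_idem →]=  1    ⊢ (((~ 1) ^ (c ^ 1)) & ((~ 1) ^ (c ^ 1)))
(3) (((~ 1) ^ (c ^ 1)) & ((~ 1) ^ (c ^ 1)))  =[and_idem →]=  ((~ 1) ^ (c ^ 1))    ⊢ cost 6, within 6

((~ 1) ^ (c ^ 1))   [cost 6]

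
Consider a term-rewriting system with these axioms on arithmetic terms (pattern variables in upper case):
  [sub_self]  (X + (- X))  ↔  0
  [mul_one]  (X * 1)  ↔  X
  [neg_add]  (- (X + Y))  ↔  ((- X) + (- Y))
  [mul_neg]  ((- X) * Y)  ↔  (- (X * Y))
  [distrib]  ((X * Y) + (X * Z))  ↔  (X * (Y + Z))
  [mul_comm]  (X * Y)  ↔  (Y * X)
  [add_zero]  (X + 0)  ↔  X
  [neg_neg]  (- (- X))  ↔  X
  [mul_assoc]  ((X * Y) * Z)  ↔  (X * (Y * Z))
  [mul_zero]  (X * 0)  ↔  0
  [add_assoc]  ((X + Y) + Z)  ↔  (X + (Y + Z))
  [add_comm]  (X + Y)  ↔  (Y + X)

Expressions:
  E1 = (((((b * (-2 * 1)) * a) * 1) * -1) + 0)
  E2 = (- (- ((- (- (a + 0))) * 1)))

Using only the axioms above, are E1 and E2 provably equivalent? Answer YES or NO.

Every axiom is a valid identity, so a rewrite proof would force E1 and E2 to agree under every assignment.
At a=1, b=0: E1 = 0 but E2 = 1; they differ, so no derivation exists.

NO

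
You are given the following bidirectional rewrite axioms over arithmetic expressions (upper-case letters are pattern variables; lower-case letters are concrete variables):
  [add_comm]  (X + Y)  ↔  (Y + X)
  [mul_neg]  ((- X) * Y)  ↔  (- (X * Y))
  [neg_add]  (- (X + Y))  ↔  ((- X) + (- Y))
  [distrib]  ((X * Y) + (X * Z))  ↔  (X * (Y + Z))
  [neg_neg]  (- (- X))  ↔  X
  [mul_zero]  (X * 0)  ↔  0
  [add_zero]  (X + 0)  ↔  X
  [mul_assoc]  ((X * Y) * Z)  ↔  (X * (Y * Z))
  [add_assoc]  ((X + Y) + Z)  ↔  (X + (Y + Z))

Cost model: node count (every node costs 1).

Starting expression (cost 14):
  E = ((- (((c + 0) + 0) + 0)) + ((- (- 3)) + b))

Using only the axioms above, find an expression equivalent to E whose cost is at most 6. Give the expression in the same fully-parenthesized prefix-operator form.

((- c) + (3 + b))   [cost 6]

(1) ((c + 0) + 0)  =[add_zero →]=  (c + 0)    ⊢ ((- ((c + 0) + 0)) + ((- (- 3)) + b))
(2) (c + 0)  =[add_zero →]=  c    ⊢ ((- (c + 0)) + ((- (- 3)) + b))
(3) (c + 0)  =[add_zero →]=  c    ⊢ ((- c) + ((- (- 3)) + b))
(4) (- (- 3))  =[neg_neg →]=  3    ⊢ cost 6, within 6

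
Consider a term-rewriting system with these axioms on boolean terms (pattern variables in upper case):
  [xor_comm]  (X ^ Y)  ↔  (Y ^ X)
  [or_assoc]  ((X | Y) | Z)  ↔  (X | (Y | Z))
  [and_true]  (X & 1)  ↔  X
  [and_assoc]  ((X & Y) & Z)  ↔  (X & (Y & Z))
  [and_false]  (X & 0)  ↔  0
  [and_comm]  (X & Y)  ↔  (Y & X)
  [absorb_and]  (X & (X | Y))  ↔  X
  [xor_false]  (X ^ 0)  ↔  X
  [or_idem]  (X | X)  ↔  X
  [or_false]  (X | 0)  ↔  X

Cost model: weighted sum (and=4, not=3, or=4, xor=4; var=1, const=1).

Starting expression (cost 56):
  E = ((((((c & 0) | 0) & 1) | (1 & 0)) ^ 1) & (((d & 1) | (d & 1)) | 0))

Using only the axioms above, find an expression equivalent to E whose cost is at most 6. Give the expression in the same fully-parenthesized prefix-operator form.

(d & 1)   [cost 6]

(1) ((c & 0) | 0)  =[or_false →]=  (c & 0)    ⊢ (((((c & 0) & 1) | (1 & 0)) ^ 1) & (((d & 1) | (d & 1)) | 0))
(2) (c & 0)  =[and_false →]=  0    ⊢ ((((0 & 1) | (1 & 0)) ^ 1) & (((d & 1) | (d & 1)) | 0))
(3) (0 & 1)  =[and_comm →]=  (1 & 0)    ⊢ ((((1 & 0) | (1 & 0)) ^ 1) & (((d & 1) | (d & 1)) | 0))
(4) ((1 & 0) | (1 & 0))  =[or_idem →]=  (1 & 0)    ⊢ (((1 & 0) ^ 1) & (((d & 1) | (d & 1)) | 0))
(5) (1 & 0)  =[and_false →]=  0    ⊢ ((0 ^ 1) & (((d & 1) | (d & 1)) | 0))
(6) ((d & 1) | (d & 1))  =[or_idem →]=  (d & 1)    ⊢ ((0 ^ 1) & ((d & 1) | 0))
(7) ((0 ^ 1) & ((d & 1) | 0))  =[and_comm →]=  (((d & 1) | 0) & (0 ^ 1))
(8) (d & 1)  =[and_true →]=  d    ⊢ ((d | 0) & (0 ^ 1))
(9) (d | 0)  =[or_false →]=  d    ⊢ (d & (0 ^ 1))
(10) (0 ^ 1)  =[xor_comm →]=  (1 ^ 0)    ⊢ (d & (1 ^ 0))
(11) (1 ^ 0)  =[xor_false →]=  1    ⊢ cost 6, within 6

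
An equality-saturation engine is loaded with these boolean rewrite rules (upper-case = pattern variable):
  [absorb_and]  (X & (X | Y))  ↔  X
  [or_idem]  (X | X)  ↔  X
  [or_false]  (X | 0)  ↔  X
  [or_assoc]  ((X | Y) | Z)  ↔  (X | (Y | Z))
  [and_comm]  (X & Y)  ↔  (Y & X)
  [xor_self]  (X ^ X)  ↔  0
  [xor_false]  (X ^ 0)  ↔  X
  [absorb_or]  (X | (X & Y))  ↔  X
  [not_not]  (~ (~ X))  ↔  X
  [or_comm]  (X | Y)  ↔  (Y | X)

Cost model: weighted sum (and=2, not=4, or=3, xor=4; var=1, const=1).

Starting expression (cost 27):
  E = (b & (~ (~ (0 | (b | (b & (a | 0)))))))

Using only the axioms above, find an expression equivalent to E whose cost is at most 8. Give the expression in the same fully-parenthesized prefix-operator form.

(b & (0 | b))   [cost 8]

(1) (a | 0)  =[or_false →]=  a    ⊢ (b & (~ (~ (0 | (b | (b & a))))))
(2) (b | (b & a))  =[absorb_or →]=  b    ⊢ (b & (~ (~ (0 | b))))
(3) (~ (~ (0 | b)))  =[not_not →]=  (0 | b)    ⊢ cost 8, within 8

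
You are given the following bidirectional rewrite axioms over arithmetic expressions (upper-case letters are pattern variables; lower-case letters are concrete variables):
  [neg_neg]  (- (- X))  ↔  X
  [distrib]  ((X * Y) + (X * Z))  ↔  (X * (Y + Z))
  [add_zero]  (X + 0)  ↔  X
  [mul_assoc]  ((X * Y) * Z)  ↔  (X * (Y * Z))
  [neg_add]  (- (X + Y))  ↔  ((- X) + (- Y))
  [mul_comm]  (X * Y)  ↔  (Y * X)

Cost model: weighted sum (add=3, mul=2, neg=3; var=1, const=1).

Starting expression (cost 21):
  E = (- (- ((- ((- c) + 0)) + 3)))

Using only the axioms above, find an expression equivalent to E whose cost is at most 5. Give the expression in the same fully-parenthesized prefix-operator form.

(1) ((- c) + 0)  =[add_zero →]=  (- c)    ⊢ (- (- ((- (- c)) + 3)))
(2) (- (- ((- (- c)) + 3)))  =[neg_neg →]=  ((- (- c)) + 3)
(3) (- (- c))  =[neg_neg →]=  c    ⊢ cost 5, within 5

(c + 3)   [cost 5]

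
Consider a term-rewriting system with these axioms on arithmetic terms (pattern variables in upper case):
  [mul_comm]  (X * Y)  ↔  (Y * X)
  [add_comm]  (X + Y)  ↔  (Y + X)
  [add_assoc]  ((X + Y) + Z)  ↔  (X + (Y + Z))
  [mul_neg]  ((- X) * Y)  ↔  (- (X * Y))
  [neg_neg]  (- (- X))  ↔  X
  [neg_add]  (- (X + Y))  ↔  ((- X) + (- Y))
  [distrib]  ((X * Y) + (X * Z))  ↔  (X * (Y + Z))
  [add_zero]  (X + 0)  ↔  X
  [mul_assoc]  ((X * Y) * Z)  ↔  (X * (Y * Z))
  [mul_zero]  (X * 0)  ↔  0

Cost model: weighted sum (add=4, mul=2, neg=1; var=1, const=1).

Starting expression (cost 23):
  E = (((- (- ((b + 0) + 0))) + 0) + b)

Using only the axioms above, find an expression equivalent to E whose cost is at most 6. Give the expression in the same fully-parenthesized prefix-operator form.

(b + b)   [cost 6]

1. [add_zero →] ((- (- ((b + 0) + 0))) + 0)  →  (- (- ((b + 0) + 0)));  E = ((- (- ((b + 0) + 0))) + b)
2. [neg_neg →] (- (- ((b + 0) + 0)))  →  ((b + 0) + 0);  E = (((b + 0) + 0) + b)
3. [add_zero →] (b + 0)  →  b;  E = ((b + 0) + b)
4. [add_zero →] (b + 0)  →  b;  cost 6 ≤ 6, done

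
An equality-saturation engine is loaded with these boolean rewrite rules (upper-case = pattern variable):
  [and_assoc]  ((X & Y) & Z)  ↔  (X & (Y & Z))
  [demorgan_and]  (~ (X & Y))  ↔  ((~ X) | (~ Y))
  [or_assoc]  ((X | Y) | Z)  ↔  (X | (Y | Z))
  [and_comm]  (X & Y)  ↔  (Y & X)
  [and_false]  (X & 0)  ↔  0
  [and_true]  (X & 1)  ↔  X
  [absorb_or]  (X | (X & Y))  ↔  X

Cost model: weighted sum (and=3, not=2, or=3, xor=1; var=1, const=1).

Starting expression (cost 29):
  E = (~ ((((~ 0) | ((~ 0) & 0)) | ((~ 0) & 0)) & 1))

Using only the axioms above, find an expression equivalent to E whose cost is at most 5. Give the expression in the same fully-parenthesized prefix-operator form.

step 1: absorb_or (→) rewrites ((~ 0) | ((~ 0) & 0)) into (~ 0), now (~ (((~ 0) | ((~ 0) & 0)) & 1))
step 2: absorb_or (→) rewrites ((~ 0) | ((~ 0) & 0)) into (~ 0), now (~ ((~ 0) & 1))
step 3: and_true (→) rewrites ((~ 0) & 1) into (~ 0), reaching cost 5 (bound 5)

(~ (~ 0))   [cost 5]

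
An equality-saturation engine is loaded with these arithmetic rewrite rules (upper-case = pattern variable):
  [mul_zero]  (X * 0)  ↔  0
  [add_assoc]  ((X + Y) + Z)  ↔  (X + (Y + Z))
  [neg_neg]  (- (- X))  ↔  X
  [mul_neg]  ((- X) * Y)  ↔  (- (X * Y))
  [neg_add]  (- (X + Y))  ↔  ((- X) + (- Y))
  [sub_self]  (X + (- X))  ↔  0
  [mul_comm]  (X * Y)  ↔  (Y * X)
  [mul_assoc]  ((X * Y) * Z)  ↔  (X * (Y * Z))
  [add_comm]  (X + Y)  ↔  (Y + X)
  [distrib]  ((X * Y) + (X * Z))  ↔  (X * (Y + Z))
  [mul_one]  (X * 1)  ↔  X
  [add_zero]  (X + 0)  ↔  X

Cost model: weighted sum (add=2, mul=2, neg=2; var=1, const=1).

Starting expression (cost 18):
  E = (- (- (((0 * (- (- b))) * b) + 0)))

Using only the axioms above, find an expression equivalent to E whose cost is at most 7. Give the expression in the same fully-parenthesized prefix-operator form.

step 1: neg_neg (→) rewrites (- (- (((0 * (- (- b))) * b) + 0))) into (((0 * (- (- b))) * b) + 0)
step 2: mul_comm (→) rewrites (0 * (- (- b))) into ((- (- b)) * 0), now ((((- (- b)) * 0) * b) + 0)
step 3: neg_neg (→) rewrites (- (- b)) into b, now (((b * 0) * b) + 0)
step 4: add_zero (→) rewrites (((b * 0) * b) + 0) into ((b * 0) * b), reaching cost 7 (bound 7)

((b * 0) * b)   [cost 7]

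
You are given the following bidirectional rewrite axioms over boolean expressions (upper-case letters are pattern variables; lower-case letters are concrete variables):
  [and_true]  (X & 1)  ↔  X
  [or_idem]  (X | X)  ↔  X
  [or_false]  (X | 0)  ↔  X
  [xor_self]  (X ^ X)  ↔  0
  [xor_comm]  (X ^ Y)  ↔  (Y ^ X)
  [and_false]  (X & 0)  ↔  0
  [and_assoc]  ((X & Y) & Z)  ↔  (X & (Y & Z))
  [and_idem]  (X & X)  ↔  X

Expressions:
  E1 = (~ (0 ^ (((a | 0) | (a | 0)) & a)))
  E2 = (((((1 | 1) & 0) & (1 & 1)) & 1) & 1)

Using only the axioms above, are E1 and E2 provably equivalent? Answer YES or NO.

NO

Every axiom is a valid identity, so a rewrite proof would force E1 and E2 to agree under every assignment.
At a=0: E1 = 1 but E2 = 0; they differ, so no derivation exists.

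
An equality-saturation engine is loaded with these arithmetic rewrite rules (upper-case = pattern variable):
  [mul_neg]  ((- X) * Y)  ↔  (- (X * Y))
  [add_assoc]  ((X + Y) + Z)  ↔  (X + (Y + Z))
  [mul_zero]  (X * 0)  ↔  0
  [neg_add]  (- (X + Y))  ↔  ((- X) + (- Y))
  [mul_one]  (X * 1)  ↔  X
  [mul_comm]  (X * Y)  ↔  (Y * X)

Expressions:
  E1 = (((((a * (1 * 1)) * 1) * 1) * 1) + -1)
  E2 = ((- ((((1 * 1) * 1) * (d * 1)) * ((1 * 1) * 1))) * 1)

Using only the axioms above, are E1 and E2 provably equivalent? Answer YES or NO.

All listed rules preserve value, hence provable equivalence implies equal values everywhere; look for a separating assignment.
a=0, d=0 gives E1 ↦ -1, E2 ↦ 0; values differ ⇒ not provably equivalent.

NO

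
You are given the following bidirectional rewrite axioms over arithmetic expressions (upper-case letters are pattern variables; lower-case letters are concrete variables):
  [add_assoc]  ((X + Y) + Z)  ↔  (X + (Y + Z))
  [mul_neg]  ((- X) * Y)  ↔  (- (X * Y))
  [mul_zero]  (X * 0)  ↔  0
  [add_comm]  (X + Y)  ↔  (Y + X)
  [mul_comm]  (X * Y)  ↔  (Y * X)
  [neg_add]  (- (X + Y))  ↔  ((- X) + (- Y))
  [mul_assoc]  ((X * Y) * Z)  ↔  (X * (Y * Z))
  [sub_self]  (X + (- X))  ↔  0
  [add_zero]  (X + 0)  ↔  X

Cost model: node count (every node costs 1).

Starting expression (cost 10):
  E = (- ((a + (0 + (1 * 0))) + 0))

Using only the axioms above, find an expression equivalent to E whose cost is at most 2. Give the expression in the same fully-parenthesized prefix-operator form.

(1) (1 * 0)  =[mul_zero →]=  0    ⊢ (- ((a + (0 + 0)) + 0))
(2) (0 + 0)  =[add_zero →]=  0    ⊢ (- ((a + 0) + 0))
(3) (a + 0)  =[add_zero →]=  a    ⊢ (- (a + 0))
(4) (a + 0)  =[add_zero →]=  a    ⊢ cost 2, within 2

(- a)   [cost 2]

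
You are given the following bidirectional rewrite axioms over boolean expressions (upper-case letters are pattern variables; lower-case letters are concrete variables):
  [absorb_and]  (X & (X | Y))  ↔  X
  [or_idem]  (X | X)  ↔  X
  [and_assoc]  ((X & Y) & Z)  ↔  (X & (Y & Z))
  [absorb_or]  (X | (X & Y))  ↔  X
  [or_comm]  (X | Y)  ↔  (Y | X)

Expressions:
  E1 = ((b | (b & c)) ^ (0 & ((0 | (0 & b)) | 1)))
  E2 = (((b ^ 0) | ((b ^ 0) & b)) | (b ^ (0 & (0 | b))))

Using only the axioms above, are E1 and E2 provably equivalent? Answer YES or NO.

YES

step 1: absorb_or (→) rewrites (b | (b & c)) into b, now (b ^ (0 & ((0 | (0 & b)) | 1)))
step 2: absorb_or (→) rewrites (0 | (0 & b)) into 0, now (b ^ (0 & (0 | 1)))
step 3: absorb_and (→) rewrites (0 & (0 | 1)) into 0, now (b ^ 0)
step 4: or_idem (←) rewrites (b ^ 0) into ((b ^ 0) | (b ^ 0))
step 5: absorb_or (←) rewrites (b ^ 0) into ((b ^ 0) | ((b ^ 0) & b)), now (((b ^ 0) | ((b ^ 0) & b)) | (b ^ 0))
step 6: absorb_and (←) rewrites 0 into (0 & (0 | b)), which is E2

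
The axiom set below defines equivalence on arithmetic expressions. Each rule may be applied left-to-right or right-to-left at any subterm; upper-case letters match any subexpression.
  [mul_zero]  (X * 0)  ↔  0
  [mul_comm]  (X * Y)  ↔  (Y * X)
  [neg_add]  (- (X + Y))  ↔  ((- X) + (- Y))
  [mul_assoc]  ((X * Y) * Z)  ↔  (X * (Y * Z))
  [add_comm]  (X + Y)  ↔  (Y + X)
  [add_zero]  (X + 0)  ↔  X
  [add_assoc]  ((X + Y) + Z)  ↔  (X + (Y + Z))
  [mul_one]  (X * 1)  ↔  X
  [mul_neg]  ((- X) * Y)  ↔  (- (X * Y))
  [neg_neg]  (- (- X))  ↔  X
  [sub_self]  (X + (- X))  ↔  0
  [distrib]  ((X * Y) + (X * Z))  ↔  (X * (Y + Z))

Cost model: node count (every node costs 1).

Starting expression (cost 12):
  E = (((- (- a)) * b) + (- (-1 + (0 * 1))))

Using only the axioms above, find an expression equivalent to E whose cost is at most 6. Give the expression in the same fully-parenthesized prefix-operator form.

((a * b) + (- -1))   [cost 6]

1. [mul_one →] (0 * 1)  →  0;  E = (((- (- a)) * b) + (- (-1 + 0)))
2. [add_zero →] (-1 + 0)  →  -1;  E = (((- (- a)) * b) + (- -1))
3. [neg_neg →] (- (- a))  →  a;  cost 6 ≤ 6, done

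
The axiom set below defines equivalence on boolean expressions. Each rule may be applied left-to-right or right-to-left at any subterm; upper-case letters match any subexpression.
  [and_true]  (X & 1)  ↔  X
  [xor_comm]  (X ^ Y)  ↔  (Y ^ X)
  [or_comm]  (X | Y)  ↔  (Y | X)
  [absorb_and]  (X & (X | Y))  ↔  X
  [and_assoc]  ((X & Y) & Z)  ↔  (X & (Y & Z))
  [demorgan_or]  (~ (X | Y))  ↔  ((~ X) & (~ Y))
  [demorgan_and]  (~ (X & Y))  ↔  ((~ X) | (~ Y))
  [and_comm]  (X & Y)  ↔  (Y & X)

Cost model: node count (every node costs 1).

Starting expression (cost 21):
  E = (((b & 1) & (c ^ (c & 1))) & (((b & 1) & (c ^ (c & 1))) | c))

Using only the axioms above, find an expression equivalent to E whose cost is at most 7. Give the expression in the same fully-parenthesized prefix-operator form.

(1) (c & 1)  =[and_true →]=  c    ⊢ (((b & 1) & (c ^ c)) & (((b & 1) & (c ^ (c & 1))) | c))
(2) (c & 1)  =[and_true →]=  c    ⊢ (((b & 1) & (c ^ c)) & (((b & 1) & (c ^ c)) | c))
(3) (((b & 1) & (c ^ c)) & (((b & 1) & (c ^ c)) | c))  =[absorb_and →]=  ((b & 1) & (c ^ c))    ⊢ cost 7, within 7

((b & 1) & (c ^ c))   [cost 7]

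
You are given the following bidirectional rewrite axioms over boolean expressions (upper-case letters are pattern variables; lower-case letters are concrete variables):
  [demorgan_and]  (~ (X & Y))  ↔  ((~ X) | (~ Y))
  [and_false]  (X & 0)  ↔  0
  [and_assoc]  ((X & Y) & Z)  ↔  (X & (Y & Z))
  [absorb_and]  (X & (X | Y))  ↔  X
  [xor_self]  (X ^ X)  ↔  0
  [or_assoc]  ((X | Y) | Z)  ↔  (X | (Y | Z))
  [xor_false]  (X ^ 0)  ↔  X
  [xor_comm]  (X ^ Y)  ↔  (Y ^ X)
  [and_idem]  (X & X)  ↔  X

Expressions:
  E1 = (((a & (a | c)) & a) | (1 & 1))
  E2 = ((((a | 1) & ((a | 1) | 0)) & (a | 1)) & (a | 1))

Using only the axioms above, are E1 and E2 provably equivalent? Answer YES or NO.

YES

(1) (1 & 1)  =[and_idem →]=  1    ⊢ (((a & (a | c)) & a) | 1)
(2) (a & (a | c))  =[absorb_and →]=  a    ⊢ ((a & a) | 1)
(3) (a & a)  =[and_idem →]=  a    ⊢ (a | 1)
(4) (a | 1)  =[and_idem ←]=  ((a | 1) & (a | 1))
(5) (a | 1)  =[and_idem ←]=  ((a | 1) & (a | 1))    ⊢ (((a | 1) & (a | 1)) & (a | 1))
(6) (a | 1)  =[absorb_and ←]=  ((a | 1) & ((a | 1) | 0))    ⊢ E2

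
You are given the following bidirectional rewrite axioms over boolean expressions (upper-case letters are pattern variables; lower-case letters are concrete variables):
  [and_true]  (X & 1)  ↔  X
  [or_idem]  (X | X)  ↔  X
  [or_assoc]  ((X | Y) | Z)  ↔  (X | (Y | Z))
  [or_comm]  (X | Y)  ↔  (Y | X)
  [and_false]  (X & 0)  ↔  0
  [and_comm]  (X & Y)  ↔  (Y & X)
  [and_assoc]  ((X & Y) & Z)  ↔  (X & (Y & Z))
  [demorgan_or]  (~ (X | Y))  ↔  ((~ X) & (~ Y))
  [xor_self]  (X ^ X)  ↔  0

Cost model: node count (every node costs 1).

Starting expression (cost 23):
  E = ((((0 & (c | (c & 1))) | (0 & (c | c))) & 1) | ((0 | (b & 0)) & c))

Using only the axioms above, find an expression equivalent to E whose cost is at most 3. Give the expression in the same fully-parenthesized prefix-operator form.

(0 & c)   [cost 3]

(1) (((0 & (c | (c & 1))) | (0 & (c | c))) & 1)  =[and_true →]=  ((0 & (c | (c & 1))) | (0 & (c | c)))    ⊢ (((0 & (c | (c & 1))) | (0 & (c | c))) | ((0 | (b & 0)) & c))
(2) (b & 0)  =[and_false →]=  0    ⊢ (((0 & (c | (c & 1))) | (0 & (c | c))) | ((0 | 0) & c))
(3) (c & 1)  =[and_true →]=  c    ⊢ (((0 & (c | c)) | (0 & (c | c))) | ((0 | 0) & c))
(4) ((0 & (c | c)) | (0 & (c | c)))  =[or_idem →]=  (0 & (c | c))    ⊢ ((0 & (c | c)) | ((0 | 0) & c))
(5) (c | c)  =[or_idem →]=  c    ⊢ ((0 & c) | ((0 | 0) & c))
(6) (0 | 0)  =[or_idem →]=  0    ⊢ ((0 & c) | (0 & c))
(7) ((0 & c) | (0 & c))  =[or_idem →]=  (0 & c)    ⊢ cost 3, within 3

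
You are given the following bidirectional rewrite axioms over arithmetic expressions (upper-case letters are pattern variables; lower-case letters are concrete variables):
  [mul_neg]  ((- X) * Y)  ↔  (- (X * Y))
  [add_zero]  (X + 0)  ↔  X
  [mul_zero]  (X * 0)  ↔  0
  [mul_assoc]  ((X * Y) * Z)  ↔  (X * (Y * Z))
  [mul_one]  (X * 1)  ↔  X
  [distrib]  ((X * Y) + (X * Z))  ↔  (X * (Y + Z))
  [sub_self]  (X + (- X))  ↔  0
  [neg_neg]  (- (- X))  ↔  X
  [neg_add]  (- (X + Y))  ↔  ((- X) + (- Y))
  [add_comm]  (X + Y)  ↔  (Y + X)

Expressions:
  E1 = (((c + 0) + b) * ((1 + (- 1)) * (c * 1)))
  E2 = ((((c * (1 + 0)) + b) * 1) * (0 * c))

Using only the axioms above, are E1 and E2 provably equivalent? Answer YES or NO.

(1) (c * 1)  =[mul_one →]=  c    ⊢ (((c + 0) + b) * ((1 + (- 1)) * c))
(2) (1 + (- 1))  =[sub_self →]=  0    ⊢ (((c + 0) + b) * (0 * c))
(3) (c + 0)  =[add_zero →]=  c    ⊢ ((c + b) * (0 * c))
(4) c  =[mul_one ←]=  (c * 1)    ⊢ (((c * 1) + b) * (0 * c))
(5) ((c * 1) + b)  =[mul_one ←]=  (((c * 1) + b) * 1)    ⊢ ((((c * 1) + b) * 1) * (0 * c))
(6) 1  =[add_zero ←]=  (1 + 0)    ⊢ E2

YES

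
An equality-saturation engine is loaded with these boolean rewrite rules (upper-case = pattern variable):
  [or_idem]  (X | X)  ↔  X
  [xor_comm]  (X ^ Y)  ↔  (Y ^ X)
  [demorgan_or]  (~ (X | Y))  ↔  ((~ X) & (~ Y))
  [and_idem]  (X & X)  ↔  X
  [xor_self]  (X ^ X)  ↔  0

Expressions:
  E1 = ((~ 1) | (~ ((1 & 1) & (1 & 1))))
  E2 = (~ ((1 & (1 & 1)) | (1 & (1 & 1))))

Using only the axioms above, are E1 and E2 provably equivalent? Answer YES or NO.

(1) ((1 & 1) & (1 & 1))  =[and_idem →]=  (1 & 1)    ⊢ ((~ 1) | (~ (1 & 1)))
(2) (1 & 1)  =[and_idem →]=  1    ⊢ ((~ 1) | (~ 1))
(3) ((~ 1) | (~ 1))  =[or_idem →]=  (~ 1)
(4) 1  =[and_idem ←]=  (1 & 1)    ⊢ (~ (1 & 1))
(5) 1  =[and_idem ←]=  (1 & 1)    ⊢ (~ (1 & (1 & 1)))
(6) (1 & (1 & 1))  =[or_idem ←]=  ((1 & (1 & 1)) | (1 & (1 & 1)))    ⊢ E2

YES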